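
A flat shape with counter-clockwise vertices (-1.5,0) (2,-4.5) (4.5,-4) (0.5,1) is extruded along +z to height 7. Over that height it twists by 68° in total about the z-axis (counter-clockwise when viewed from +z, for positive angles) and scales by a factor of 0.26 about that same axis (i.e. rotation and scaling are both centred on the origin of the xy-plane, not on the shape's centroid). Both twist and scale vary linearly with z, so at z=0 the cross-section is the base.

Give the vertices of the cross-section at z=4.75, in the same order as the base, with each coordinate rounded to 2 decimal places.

Cross-section at z=4.75: (-0.52,-0.54) (2.31,-0.83) (2.99,0.24) (-0.19,0.52)

t = z/height = 4.75/7 = 0.678571
s = 1 + (scale-1)·z/height = 1 + (0.26-1)·4.75/7 = 0.497857
θ = twist·z/height = 68°·4.75/7 = 46.1429° = 0.805345 rad
cos θ = 0.692863, sin θ = 0.721070 (intermediates below are computed at full precision and shown rounded to 5 d.p.)
v1: (-1.5,0) → rotate → (-1.03929,-1.08160) → ×s → (-0.51742,-0.53848) → (-0.52,-0.54)
v2: (2,-4.5) → rotate → (4.63054,-1.67574) → ×s → (2.30535,-0.83428) → (2.31,-0.83)
v3: (4.5,-4) → rotate → (6.00216,0.47336) → ×s → (2.98822,0.23567) → (2.99,0.24)
v4: (0.5,1) → rotate → (-0.37464,1.05340) → ×s → (-0.18652,0.52444) → (-0.19,0.52)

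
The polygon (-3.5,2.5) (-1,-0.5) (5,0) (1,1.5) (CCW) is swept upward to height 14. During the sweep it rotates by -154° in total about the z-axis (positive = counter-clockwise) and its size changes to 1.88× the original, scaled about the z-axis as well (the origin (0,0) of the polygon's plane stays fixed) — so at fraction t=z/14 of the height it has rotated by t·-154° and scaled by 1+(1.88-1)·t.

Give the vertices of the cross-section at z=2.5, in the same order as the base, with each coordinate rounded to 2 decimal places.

Cross-section at z=2.5: (-2.26,4.44) (-1.29,0.02) (5.13,-2.67) (1.83,1.01)

t = z/height = 2.5/14 = 0.178571
s = 1 + (scale-1)·z/height = 1 + (1.88-1)·2.5/14 = 1.157143
θ = twist·z/height = -154°·2.5/14 = -27.5000° = -0.479966 rad
cos θ = 0.887011, sin θ = -0.461749 (intermediates below are computed at full precision and shown rounded to 5 d.p.)
v1: (-3.5,2.5) → rotate → (-1.95017,3.83365) → ×s → (-2.25662,4.43608) → (-2.26,4.44)
v2: (-1,-0.5) → rotate → (-1.11789,0.01824) → ×s → (-1.29355,0.02111) → (-1.29,0.02)
v3: (5,0) → rotate → (4.43505,-2.30874) → ×s → (5.13199,-2.67155) → (5.13,-2.67)
v4: (1,1.5) → rotate → (1.57963,0.86877) → ×s → (1.82786,1.00529) → (1.83,1.01)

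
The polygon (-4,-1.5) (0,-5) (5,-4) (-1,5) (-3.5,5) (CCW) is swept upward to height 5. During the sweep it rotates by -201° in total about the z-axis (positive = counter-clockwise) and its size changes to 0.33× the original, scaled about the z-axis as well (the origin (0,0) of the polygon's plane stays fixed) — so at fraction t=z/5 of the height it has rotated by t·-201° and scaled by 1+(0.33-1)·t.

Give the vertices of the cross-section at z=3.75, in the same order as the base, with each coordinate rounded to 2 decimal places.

t = z/height = 3.75/5 = 0.75
s = 1 + (scale-1)·z/height = 1 + (0.33-1)·3.75/5 = 0.497500
θ = twist·z/height = -201°·3.75/5 = -150.7500° = -2.631084 rad
cos θ = -0.872496, sin θ = -0.488621 (intermediates below are computed at full precision and shown rounded to 5 d.p.)
v1: (-4,-1.5) → rotate → (2.75705,3.26323) → ×s → (1.37163,1.62346) → (1.37,1.62)
v2: (0,-5) → rotate → (-2.44311,4.36248) → ×s → (-1.21545,2.17033) → (-1.22,2.17)
v3: (5,-4) → rotate → (-6.31697,1.04688) → ×s → (-3.14269,0.52082) → (-3.14,0.52)
v4: (-1,5) → rotate → (3.31560,-3.87386) → ×s → (1.64951,-1.92724) → (1.65,-1.93)
v5: (-3.5,5) → rotate → (5.49684,-2.65231) → ×s → (2.73468,-1.31952) → (2.73,-1.32)

Cross-section at z=3.75: (1.37,1.62) (-1.22,2.17) (-3.14,0.52) (1.65,-1.93) (2.73,-1.32)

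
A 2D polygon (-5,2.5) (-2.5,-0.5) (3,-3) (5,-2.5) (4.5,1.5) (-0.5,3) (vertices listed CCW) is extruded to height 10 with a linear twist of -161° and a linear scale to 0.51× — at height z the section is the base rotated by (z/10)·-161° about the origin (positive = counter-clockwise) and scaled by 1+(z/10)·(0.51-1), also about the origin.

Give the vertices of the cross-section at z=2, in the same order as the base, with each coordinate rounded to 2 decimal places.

t = z/height = 2/10 = 0.2
s = 1 + (scale-1)·z/height = 1 + (0.51-1)·2/10 = 0.902000
θ = twist·z/height = -161°·2/10 = -32.2000° = -0.561996 rad
cos θ = 0.846193, sin θ = -0.532876 (intermediates below are computed at full precision and shown rounded to 5 d.p.)
v1: (-5,2.5) → rotate → (-2.89878,4.77986) → ×s → (-2.61470,4.31144) → (-2.61,4.31)
v2: (-2.5,-0.5) → rotate → (-2.38192,0.90909) → ×s → (-2.14849,0.82000) → (-2.15,0.82)
v3: (3,-3) → rotate → (0.93995,-4.13721) → ×s → (0.84784,-3.73176) → (0.85,-3.73)
v4: (5,-2.5) → rotate → (2.89878,-4.77986) → ×s → (2.61470,-4.31144) → (2.61,-4.31)
v5: (4.5,1.5) → rotate → (4.60718,-1.12865) → ×s → (4.15568,-1.01805) → (4.16,-1.02)
v6: (-0.5,3) → rotate → (1.17553,2.80502) → ×s → (1.06033,2.53013) → (1.06,2.53)

Cross-section at z=2: (-2.61,4.31) (-2.15,0.82) (0.85,-3.73) (2.61,-4.31) (4.16,-1.02) (1.06,2.53)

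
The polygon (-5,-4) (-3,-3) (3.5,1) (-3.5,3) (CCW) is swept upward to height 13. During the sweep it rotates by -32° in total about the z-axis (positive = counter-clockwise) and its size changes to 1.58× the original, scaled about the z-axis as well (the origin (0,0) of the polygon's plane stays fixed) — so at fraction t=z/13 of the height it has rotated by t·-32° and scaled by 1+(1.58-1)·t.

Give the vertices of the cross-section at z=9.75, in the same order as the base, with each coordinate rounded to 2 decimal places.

Cross-section at z=9.75: (-8.89,-2.33) (-5.68,-2.18) (5.17,-0.73) (-2.84,5.98)

t = z/height = 9.75/13 = 0.75
s = 1 + (scale-1)·z/height = 1 + (1.58-1)·9.75/13 = 1.435000
θ = twist·z/height = -32°·9.75/13 = -24.0000° = -0.418879 rad
cos θ = 0.913545, sin θ = -0.406737 (intermediates below are computed at full precision and shown rounded to 5 d.p.)
v1: (-5,-4) → rotate → (-6.19467,-1.62050) → ×s → (-8.88936,-2.32542) → (-8.89,-2.33)
v2: (-3,-3) → rotate → (-3.96085,-1.52043) → ×s → (-5.68381,-2.18181) → (-5.68,-2.18)
v3: (3.5,1) → rotate → (3.60415,-0.51003) → ×s → (5.17195,-0.73190) → (5.17,-0.73)
v4: (-3.5,3) → rotate → (-1.97720,4.16421) → ×s → (-2.83728,5.97565) → (-2.84,5.98)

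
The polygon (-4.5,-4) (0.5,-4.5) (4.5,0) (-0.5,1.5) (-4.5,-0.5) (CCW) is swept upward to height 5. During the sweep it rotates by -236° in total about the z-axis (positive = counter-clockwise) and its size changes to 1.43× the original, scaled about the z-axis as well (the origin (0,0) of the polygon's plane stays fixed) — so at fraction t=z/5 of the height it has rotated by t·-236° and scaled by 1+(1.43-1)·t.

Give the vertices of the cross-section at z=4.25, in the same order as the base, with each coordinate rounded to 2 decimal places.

Cross-section at z=4.25: (7.67,2.95) (1.52,5.99) (-5.75,2.16) (-0.08,-2.16) (5.99,-1.52)

t = z/height = 4.25/5 = 0.85
s = 1 + (scale-1)·z/height = 1 + (1.43-1)·4.25/5 = 1.365500
θ = twist·z/height = -236°·4.25/5 = -200.6000° = -3.501130 rad
cos θ = -0.936060, sin θ = 0.351842 (intermediates below are computed at full precision and shown rounded to 5 d.p.)
v1: (-4.5,-4) → rotate → (5.61963,2.16095) → ×s → (7.67361,2.95078) → (7.67,2.95)
v2: (0.5,-4.5) → rotate → (1.11526,4.38819) → ×s → (1.52288,5.99207) → (1.52,5.99)
v3: (4.5,0) → rotate → (-4.21227,1.58329) → ×s → (-5.75185,2.16198) → (-5.75,2.16)
v4: (-0.5,1.5) → rotate → (-0.05973,-1.58001) → ×s → (-0.08157,-2.15750) → (-0.08,-2.16)
v5: (-4.5,-0.5) → rotate → (4.38819,-1.11526) → ×s → (5.99207,-1.52288) → (5.99,-1.52)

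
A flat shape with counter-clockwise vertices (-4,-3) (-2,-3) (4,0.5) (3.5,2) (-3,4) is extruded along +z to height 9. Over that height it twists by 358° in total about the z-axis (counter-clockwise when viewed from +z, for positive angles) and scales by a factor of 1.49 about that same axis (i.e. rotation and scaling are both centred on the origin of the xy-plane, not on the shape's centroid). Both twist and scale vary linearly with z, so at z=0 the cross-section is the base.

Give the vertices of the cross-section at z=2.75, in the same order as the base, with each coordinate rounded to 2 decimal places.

t = z/height = 2.75/9 = 0.305556
s = 1 + (scale-1)·z/height = 1 + (1.49-1)·2.75/9 = 1.149722
θ = twist·z/height = 358°·2.75/9 = 109.3889° = 1.909196 rad
cos θ = -0.331978, sin θ = 0.943287 (intermediates below are computed at full precision and shown rounded to 5 d.p.)
v1: (-4,-3) → rotate → (4.15777,-2.77721) → ×s → (4.78029,-3.19302) → (4.78,-3.19)
v2: (-2,-3) → rotate → (3.49382,-0.89064) → ×s → (4.01692,-1.02399) → (4.02,-1.02)
v3: (4,0.5) → rotate → (-1.79956,3.60716) → ×s → (-2.06899,4.14723) → (-2.07,4.15)
v4: (3.5,2) → rotate → (-3.04850,2.63755) → ×s → (-3.50493,3.03245) → (-3.50,3.03)
v5: (-3,4) → rotate → (-2.77721,-4.15777) → ×s → (-3.19302,-4.78029) → (-3.19,-4.78)

Cross-section at z=2.75: (4.78,-3.19) (4.02,-1.02) (-2.07,4.15) (-3.50,3.03) (-3.19,-4.78)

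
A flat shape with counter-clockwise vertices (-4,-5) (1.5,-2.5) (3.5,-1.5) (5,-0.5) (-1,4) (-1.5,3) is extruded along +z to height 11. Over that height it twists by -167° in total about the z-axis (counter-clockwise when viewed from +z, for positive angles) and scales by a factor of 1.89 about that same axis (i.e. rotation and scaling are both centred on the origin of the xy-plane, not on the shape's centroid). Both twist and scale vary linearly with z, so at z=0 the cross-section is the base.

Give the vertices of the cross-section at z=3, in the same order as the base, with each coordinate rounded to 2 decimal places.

t = z/height = 3/11 = 0.272727
s = 1 + (scale-1)·z/height = 1 + (1.89-1)·3/11 = 1.242727
θ = twist·z/height = -167°·3/11 = -45.5455° = -0.794918 rad
cos θ = 0.700343, sin θ = -0.713806 (intermediates below are computed at full precision and shown rounded to 5 d.p.)
v1: (-4,-5) → rotate → (-6.37040,-0.64649) → ×s → (-7.91668,-0.80341) → (-7.92,-0.80)
v2: (1.5,-2.5) → rotate → (-0.73400,-2.82157) → ×s → (-0.91216,-3.50644) → (-0.91,-3.51)
v3: (3.5,-1.5) → rotate → (1.38049,-3.54884) → ×s → (1.71557,-4.41024) → (1.72,-4.41)
v4: (5,-0.5) → rotate → (3.14481,-3.91920) → ×s → (3.90814,-4.87050) → (3.91,-4.87)
v5: (-1,4) → rotate → (2.15488,3.51518) → ×s → (2.67793,4.36841) → (2.68,4.37)
v6: (-1.5,3) → rotate → (1.09090,3.17174) → ×s → (1.35570,3.94161) → (1.36,3.94)

Cross-section at z=3: (-7.92,-0.80) (-0.91,-3.51) (1.72,-4.41) (3.91,-4.87) (2.68,4.37) (1.36,3.94)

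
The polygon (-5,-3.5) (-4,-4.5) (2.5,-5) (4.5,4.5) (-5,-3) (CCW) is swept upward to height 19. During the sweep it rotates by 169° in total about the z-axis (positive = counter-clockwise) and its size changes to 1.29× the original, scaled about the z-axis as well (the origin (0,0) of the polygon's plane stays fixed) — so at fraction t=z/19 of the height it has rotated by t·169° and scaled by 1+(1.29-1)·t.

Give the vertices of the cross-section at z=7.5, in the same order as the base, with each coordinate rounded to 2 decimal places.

Cross-section at z=7.5: (1.38,-6.66) (2.84,-6.08) (6.22,0.36) (-2.62,6.59) (0.87,-6.44)

t = z/height = 7.5/19 = 0.394737
s = 1 + (scale-1)·z/height = 1 + (1.29-1)·7.5/19 = 1.114474
θ = twist·z/height = 169°·7.5/19 = 66.7105° = 1.164318 rad
cos θ = 0.395377, sin θ = 0.918519 (intermediates below are computed at full precision and shown rounded to 5 d.p.)
v1: (-5,-3.5) → rotate → (1.23793,-5.97641) → ×s → (1.37964,-6.66056) → (1.38,-6.66)
v2: (-4,-4.5) → rotate → (2.55183,-5.45327) → ×s → (2.84395,-6.07753) → (2.84,-6.08)
v3: (2.5,-5) → rotate → (5.58104,0.31941) → ×s → (6.21992,0.35598) → (6.22,0.36)
v4: (4.5,4.5) → rotate → (-2.35414,5.91253) → ×s → (-2.62363,6.58936) → (-2.62,6.59)
v5: (-5,-3) → rotate → (0.77867,-5.77873) → ×s → (0.86781,-6.44024) → (0.87,-6.44)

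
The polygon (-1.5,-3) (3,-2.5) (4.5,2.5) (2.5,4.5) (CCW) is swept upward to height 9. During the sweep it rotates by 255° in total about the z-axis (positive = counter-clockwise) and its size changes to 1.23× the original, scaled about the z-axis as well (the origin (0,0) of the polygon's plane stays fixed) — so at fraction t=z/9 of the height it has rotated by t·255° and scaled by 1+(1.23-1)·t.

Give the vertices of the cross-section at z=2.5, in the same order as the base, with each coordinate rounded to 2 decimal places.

Cross-section at z=2.5: (2.49,-2.56) (3.56,2.14) (-0.94,5.40) (-3.65,4.08)

t = z/height = 2.5/9 = 0.277778
s = 1 + (scale-1)·z/height = 1 + (1.23-1)·2.5/9 = 1.063889
θ = twist·z/height = 255°·2.5/9 = 70.8333° = 1.236275 rad
cos θ = 0.328317, sin θ = 0.944568 (intermediates below are computed at full precision and shown rounded to 5 d.p.)
v1: (-1.5,-3) → rotate → (2.34123,-2.40180) → ×s → (2.49081,-2.55525) → (2.49,-2.56)
v2: (3,-2.5) → rotate → (3.34637,2.01291) → ×s → (3.56017,2.14151) → (3.56,2.14)
v3: (4.5,2.5) → rotate → (-0.88399,5.07135) → ×s → (-0.94047,5.39535) → (-0.94,5.40)
v4: (2.5,4.5) → rotate → (-3.42976,3.83885) → ×s → (-3.64888,4.08411) → (-3.65,4.08)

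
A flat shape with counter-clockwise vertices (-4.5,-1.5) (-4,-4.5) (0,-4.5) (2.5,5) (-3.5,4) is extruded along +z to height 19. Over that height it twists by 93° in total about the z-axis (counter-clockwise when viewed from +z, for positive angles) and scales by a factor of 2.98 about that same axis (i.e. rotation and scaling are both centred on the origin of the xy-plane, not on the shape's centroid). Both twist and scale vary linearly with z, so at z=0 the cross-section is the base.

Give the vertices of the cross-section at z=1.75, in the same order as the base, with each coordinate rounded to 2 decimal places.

t = z/height = 1.75/19 = 0.0921053
s = 1 + (scale-1)·z/height = 1 + (2.98-1)·1.75/19 = 1.182368
θ = twist·z/height = 93°·1.75/19 = 8.5658° = 0.149501 rad
cos θ = 0.988845, sin θ = 0.148945 (intermediates below are computed at full precision and shown rounded to 5 d.p.)
v1: (-4.5,-1.5) → rotate → (-4.22639,-2.15352) → ×s → (-4.99715,-2.54625) → (-5.00,-2.55)
v2: (-4,-4.5) → rotate → (-3.28513,-5.04558) → ×s → (-3.88423,-5.96574) → (-3.88,-5.97)
v3: (0,-4.5) → rotate → (0.67025,-4.44980) → ×s → (0.79249,-5.26131) → (0.79,-5.26)
v4: (2.5,5) → rotate → (1.72739,5.31659) → ×s → (2.04241,6.28617) → (2.04,6.29)
v5: (-3.5,4) → rotate → (-4.05674,3.43407) → ×s → (-4.79656,4.06034) → (-4.80,4.06)

Cross-section at z=1.75: (-5.00,-2.55) (-3.88,-5.97) (0.79,-5.26) (2.04,6.29) (-4.80,4.06)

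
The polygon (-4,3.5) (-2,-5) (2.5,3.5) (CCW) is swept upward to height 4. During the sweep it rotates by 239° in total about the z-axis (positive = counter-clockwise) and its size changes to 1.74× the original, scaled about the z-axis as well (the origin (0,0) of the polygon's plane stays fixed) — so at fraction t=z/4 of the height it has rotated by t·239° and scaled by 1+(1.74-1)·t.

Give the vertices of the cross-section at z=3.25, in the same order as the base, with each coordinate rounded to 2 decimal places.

Cross-section at z=3.25: (7.58,-3.86) (1.14,8.55) (-2.51,-6.41)

t = z/height = 3.25/4 = 0.8125
s = 1 + (scale-1)·z/height = 1 + (1.74-1)·3.25/4 = 1.601250
θ = twist·z/height = 239°·3.25/4 = 194.1875° = 3.389211 rad
cos θ = -0.969499, sin θ = -0.245096 (intermediates below are computed at full precision and shown rounded to 5 d.p.)
v1: (-4,3.5) → rotate → (4.73583,-2.41286) → ×s → (7.58325,-3.86360) → (7.58,-3.86)
v2: (-2,-5) → rotate → (0.71352,5.33769) → ×s → (1.14252,8.54697) → (1.14,8.55)
v3: (2.5,3.5) → rotate → (-1.56591,-4.00599) → ×s → (-2.50742,-6.41458) → (-2.51,-6.41)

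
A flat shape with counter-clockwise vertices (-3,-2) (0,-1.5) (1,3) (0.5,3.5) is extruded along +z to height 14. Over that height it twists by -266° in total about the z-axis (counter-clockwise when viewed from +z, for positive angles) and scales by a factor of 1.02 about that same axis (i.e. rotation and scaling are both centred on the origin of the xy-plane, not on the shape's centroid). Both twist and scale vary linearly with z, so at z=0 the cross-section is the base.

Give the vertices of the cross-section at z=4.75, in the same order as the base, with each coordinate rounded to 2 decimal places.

Cross-section at z=4.75: (-2.00,3.03) (-1.51,0.01) (3.02,-1.02) (3.52,-0.52)

t = z/height = 4.75/14 = 0.339286
s = 1 + (scale-1)·z/height = 1 + (1.02-1)·4.75/14 = 1.006786
θ = twist·z/height = -266°·4.75/14 = -90.2500° = -1.575160 rad
cos θ = -0.004363, sin θ = -0.999990 (intermediates below are computed at full precision and shown rounded to 5 d.p.)
v1: (-3,-2) → rotate → (-1.98689,3.00870) → ×s → (-2.00037,3.02911) → (-2.00,3.03)
v2: (0,-1.5) → rotate → (-1.49999,0.00654) → ×s → (-1.51016,0.00659) → (-1.51,0.01)
v3: (1,3) → rotate → (2.99561,-1.01308) → ×s → (3.01594,-1.01995) → (3.02,-1.02)
v4: (0.5,3.5) → rotate → (3.49779,-0.51527) → ×s → (3.52152,-0.51876) → (3.52,-0.52)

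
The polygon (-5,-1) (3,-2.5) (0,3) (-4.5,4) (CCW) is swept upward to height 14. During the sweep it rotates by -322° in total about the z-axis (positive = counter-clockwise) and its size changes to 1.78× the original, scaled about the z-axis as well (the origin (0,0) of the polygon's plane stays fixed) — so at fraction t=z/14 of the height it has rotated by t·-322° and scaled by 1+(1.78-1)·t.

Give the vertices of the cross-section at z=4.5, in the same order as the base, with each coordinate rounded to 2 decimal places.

Cross-section at z=4.5: (0.24,6.37) (-3.92,-2.92) (3.65,-0.88) (6.18,4.30)

t = z/height = 4.5/14 = 0.321429
s = 1 + (scale-1)·z/height = 1 + (1.78-1)·4.5/14 = 1.250714
θ = twist·z/height = -322°·4.5/14 = -103.5000° = -1.806416 rad
cos θ = -0.233445, sin θ = -0.972370 (intermediates below are computed at full precision and shown rounded to 5 d.p.)
v1: (-5,-1) → rotate → (0.19486,5.09529) → ×s → (0.24371,6.37276) → (0.24,6.37)
v2: (3,-2.5) → rotate → (-3.13126,-2.33350) → ×s → (-3.91631,-2.91854) → (-3.92,-2.92)
v3: (0,3) → rotate → (2.91711,-0.70034) → ×s → (3.64847,-0.87592) → (3.65,-0.88)
v4: (-4.5,4) → rotate → (4.93998,3.44188) → ×s → (6.17851,4.30481) → (6.18,4.30)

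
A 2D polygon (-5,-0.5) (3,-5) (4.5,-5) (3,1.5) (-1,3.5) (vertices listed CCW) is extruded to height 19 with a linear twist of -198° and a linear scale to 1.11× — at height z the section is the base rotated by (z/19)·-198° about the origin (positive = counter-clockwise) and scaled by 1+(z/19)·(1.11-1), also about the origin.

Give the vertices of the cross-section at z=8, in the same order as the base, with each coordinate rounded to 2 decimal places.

t = z/height = 8/19 = 0.421053
s = 1 + (scale-1)·z/height = 1 + (1.11-1)·8/19 = 1.046316
θ = twist·z/height = -198°·8/19 = -83.3684° = -1.455053 rad
cos θ = 0.115485, sin θ = -0.993309 (intermediates below are computed at full precision and shown rounded to 5 d.p.)
v1: (-5,-0.5) → rotate → (-1.07408,4.90880) → ×s → (-1.12382,5.13616) → (-1.12,5.14)
v2: (3,-5) → rotate → (-4.62009,-3.55735) → ×s → (-4.83408,-3.72211) → (-4.83,-3.72)
v3: (4.5,-5) → rotate → (-4.44687,-5.04731) → ×s → (-4.65283,-5.28109) → (-4.65,-5.28)
v4: (3,1.5) → rotate → (1.83642,-2.80670) → ×s → (1.92147,-2.93670) → (1.92,-2.94)
v5: (-1,3.5) → rotate → (3.36110,1.39751) → ×s → (3.51677,1.46223) → (3.52,1.46)

Cross-section at z=8: (-1.12,5.14) (-4.83,-3.72) (-4.65,-5.28) (1.92,-2.94) (3.52,1.46)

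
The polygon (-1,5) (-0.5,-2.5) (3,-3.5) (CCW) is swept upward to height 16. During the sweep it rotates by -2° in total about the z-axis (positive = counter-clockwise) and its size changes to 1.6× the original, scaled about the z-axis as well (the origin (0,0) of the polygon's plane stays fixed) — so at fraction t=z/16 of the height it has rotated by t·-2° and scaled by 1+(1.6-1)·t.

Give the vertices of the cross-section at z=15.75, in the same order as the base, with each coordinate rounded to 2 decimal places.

t = z/height = 15.75/16 = 0.984375
s = 1 + (scale-1)·z/height = 1 + (1.6-1)·15.75/16 = 1.590625
θ = twist·z/height = -2°·15.75/16 = -1.9688° = -0.034361 rad
cos θ = 0.999410, sin θ = -0.034354 (intermediates below are computed at full precision and shown rounded to 5 d.p.)
v1: (-1,5) → rotate → (-0.82764,5.03140) → ×s → (-1.31646,8.00308) → (-1.32,8.00)
v2: (-0.5,-2.5) → rotate → (-0.58559,-2.48135) → ×s → (-0.93146,-3.94689) → (-0.93,-3.95)
v3: (3,-3.5) → rotate → (2.87799,-3.60100) → ×s → (4.57780,-5.72784) → (4.58,-5.73)

Cross-section at z=15.75: (-1.32,8.00) (-0.93,-3.95) (4.58,-5.73)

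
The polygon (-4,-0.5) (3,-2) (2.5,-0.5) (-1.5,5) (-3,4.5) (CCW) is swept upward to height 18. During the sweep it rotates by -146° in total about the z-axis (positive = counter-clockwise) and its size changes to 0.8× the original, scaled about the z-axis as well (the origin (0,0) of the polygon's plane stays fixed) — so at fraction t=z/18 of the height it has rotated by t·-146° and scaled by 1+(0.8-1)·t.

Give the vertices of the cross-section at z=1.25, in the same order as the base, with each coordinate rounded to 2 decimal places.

t = z/height = 1.25/18 = 0.0694444
s = 1 + (scale-1)·z/height = 1 + (0.8-1)·1.25/18 = 0.986111
θ = twist·z/height = -146°·1.25/18 = -10.1389° = -0.176957 rad
cos θ = 0.984384, sin θ = -0.176035 (intermediates below are computed at full precision and shown rounded to 5 d.p.)
v1: (-4,-0.5) → rotate → (-4.02555,0.21195) → ×s → (-3.96964,0.20900) → (-3.97,0.21)
v2: (3,-2) → rotate → (2.60108,-2.49687) → ×s → (2.56496,-2.46219) → (2.56,-2.46)
v3: (2.5,-0.5) → rotate → (2.37294,-0.93228) → ×s → (2.33998,-0.91933) → (2.34,-0.92)
v4: (-1.5,5) → rotate → (-0.59640,5.18597) → ×s → (-0.58812,5.11394) → (-0.59,5.11)
v5: (-3,4.5) → rotate → (-2.16099,4.95783) → ×s → (-2.13098,4.88897) → (-2.13,4.89)

Cross-section at z=1.25: (-3.97,0.21) (2.56,-2.46) (2.34,-0.92) (-0.59,5.11) (-2.13,4.89)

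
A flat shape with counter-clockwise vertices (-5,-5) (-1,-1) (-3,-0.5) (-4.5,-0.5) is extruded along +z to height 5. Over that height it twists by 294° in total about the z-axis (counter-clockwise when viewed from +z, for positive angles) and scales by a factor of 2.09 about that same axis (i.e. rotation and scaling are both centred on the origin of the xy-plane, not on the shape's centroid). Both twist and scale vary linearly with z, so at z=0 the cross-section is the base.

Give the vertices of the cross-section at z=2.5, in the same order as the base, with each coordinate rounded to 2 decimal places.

Cross-section at z=2.5: (10.69,2.27) (2.14,0.45) (4.31,-1.88) (6.25,-3.14)

t = z/height = 2.5/5 = 0.5
s = 1 + (scale-1)·z/height = 1 + (2.09-1)·2.5/5 = 1.545000
θ = twist·z/height = 294°·2.5/5 = 147.0000° = 2.565634 rad
cos θ = -0.838671, sin θ = 0.544639 (intermediates below are computed at full precision and shown rounded to 5 d.p.)
v1: (-5,-5) → rotate → (6.91655,1.47016) → ×s → (10.68607,2.27139) → (10.69,2.27)
v2: (-1,-1) → rotate → (1.38331,0.29403) → ×s → (2.13721,0.45428) → (2.14,0.45)
v3: (-3,-0.5) → rotate → (2.78833,-1.21458) → ×s → (4.30797,-1.87653) → (4.31,-1.88)
v4: (-4.5,-0.5) → rotate → (4.04634,-2.03154) → ×s → (6.25159,-3.13873) → (6.25,-3.14)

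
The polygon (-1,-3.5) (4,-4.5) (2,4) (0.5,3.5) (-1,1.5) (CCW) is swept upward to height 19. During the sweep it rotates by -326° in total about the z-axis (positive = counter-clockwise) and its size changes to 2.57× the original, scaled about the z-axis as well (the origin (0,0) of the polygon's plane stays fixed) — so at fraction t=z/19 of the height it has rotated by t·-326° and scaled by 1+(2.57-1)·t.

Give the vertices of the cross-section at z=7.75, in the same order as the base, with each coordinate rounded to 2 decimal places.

t = z/height = 7.75/19 = 0.407895
s = 1 + (scale-1)·z/height = 1 + (2.57-1)·7.75/19 = 1.640395
θ = twist·z/height = -326°·7.75/19 = -132.9737° = -2.320829 rad
cos θ = -0.681662, sin θ = -0.731667 (intermediates below are computed at full precision and shown rounded to 5 d.p.)
v1: (-1,-3.5) → rotate → (-1.87917,3.11749) → ×s → (-3.08258,5.11391) → (-3.08,5.11)
v2: (4,-4.5) → rotate → (-6.01915,0.14081) → ×s → (-9.87378,0.23099) → (-9.87,0.23)
v3: (2,4) → rotate → (1.56334,-4.18998) → ×s → (2.56450,-6.87323) → (2.56,-6.87)
v4: (0.5,3.5) → rotate → (2.22000,-2.75165) → ×s → (3.64168,-4.51380) → (3.64,-4.51)
v5: (-1,1.5) → rotate → (1.77916,-0.29083) → ×s → (2.91853,-0.47707) → (2.92,-0.48)

Cross-section at z=7.75: (-3.08,5.11) (-9.87,0.23) (2.56,-6.87) (3.64,-4.51) (2.92,-0.48)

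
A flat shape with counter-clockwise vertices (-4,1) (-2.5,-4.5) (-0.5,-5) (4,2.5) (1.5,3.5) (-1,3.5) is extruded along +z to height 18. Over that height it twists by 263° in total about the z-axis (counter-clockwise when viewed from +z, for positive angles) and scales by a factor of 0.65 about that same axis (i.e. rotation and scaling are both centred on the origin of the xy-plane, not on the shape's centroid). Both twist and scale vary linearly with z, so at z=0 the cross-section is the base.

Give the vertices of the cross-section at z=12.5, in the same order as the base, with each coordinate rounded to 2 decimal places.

t = z/height = 12.5/18 = 0.694444
s = 1 + (scale-1)·z/height = 1 + (0.65-1)·12.5/18 = 0.756944
θ = twist·z/height = 263°·12.5/18 = 182.6389° = 3.187650 rad
cos θ = -0.998940, sin θ = -0.046041 (intermediates below are computed at full precision and shown rounded to 5 d.p.)
v1: (-4,1) → rotate → (4.04180,-0.81478) → ×s → (3.05942,-0.61674) → (3.06,-0.62)
v2: (-2.5,-4.5) → rotate → (2.29016,4.61033) → ×s → (1.73353,3.48976) → (1.73,3.49)
v3: (-0.5,-5) → rotate → (0.26926,5.01772) → ×s → (0.20382,3.79813) → (0.20,3.80)
v4: (4,2.5) → rotate → (-3.88066,-2.68151) → ×s → (-2.93744,-2.02976) → (-2.94,-2.03)
v5: (1.5,3.5) → rotate → (-1.33727,-3.56535) → ×s → (-1.01224,-2.69877) → (-1.01,-2.70)
v6: (-1,3.5) → rotate → (1.16008,-3.45025) → ×s → (0.87812,-2.61165) → (0.88,-2.61)

Cross-section at z=12.5: (3.06,-0.62) (1.73,3.49) (0.20,3.80) (-2.94,-2.03) (-1.01,-2.70) (0.88,-2.61)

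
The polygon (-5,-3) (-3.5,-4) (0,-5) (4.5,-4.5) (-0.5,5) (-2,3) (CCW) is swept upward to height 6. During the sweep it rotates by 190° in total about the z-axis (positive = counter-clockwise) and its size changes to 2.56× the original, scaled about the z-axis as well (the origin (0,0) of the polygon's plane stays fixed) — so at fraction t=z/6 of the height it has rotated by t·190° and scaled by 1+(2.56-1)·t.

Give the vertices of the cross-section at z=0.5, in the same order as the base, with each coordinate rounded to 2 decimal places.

t = z/height = 0.5/6 = 0.0833333
s = 1 + (scale-1)·z/height = 1 + (2.56-1)·0.5/6 = 1.130000
θ = twist·z/height = 190°·0.5/6 = 15.8333° = 0.276344 rad
cos θ = 0.962059, sin θ = 0.272840 (intermediates below are computed at full precision and shown rounded to 5 d.p.)
v1: (-5,-3) → rotate → (-3.99178,-4.25038) → ×s → (-4.51071,-4.80293) → (-4.51,-4.80)
v2: (-3.5,-4) → rotate → (-2.27585,-4.80318) → ×s → (-2.57171,-5.42759) → (-2.57,-5.43)
v3: (0,-5) → rotate → (1.36420,-4.81030) → ×s → (1.54155,-5.43564) → (1.54,-5.44)
v4: (4.5,-4.5) → rotate → (5.55705,-3.10149) → ×s → (6.27946,-3.50468) → (6.28,-3.50)
v5: (-0.5,5) → rotate → (-1.84523,4.67388) → ×s → (-2.08511,5.28148) → (-2.09,5.28)
v6: (-2,3) → rotate → (-2.74264,2.34050) → ×s → (-3.09918,2.64476) → (-3.10,2.64)

Cross-section at z=0.5: (-4.51,-4.80) (-2.57,-5.43) (1.54,-5.44) (6.28,-3.50) (-2.09,5.28) (-3.10,2.64)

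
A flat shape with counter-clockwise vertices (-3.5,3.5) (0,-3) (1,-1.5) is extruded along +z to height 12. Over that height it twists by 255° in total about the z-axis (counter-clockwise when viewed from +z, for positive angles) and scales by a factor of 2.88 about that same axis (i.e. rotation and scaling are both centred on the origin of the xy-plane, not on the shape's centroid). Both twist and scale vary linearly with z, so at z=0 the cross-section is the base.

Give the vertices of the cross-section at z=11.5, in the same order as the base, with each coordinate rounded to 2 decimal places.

Cross-section at z=11.5: (13.08,4.60) (-7.58,3.63) (-5.00,-0.71)

t = z/height = 11.5/12 = 0.958333
s = 1 + (scale-1)·z/height = 1 + (2.88-1)·11.5/12 = 2.801667
θ = twist·z/height = 255°·11.5/12 = 244.3750° = 4.265148 rad
cos θ = -0.432479, sin θ = -0.901644 (intermediates below are computed at full precision and shown rounded to 5 d.p.)
v1: (-3.5,3.5) → rotate → (4.66943,1.64208) → ×s → (13.08219,4.60055) → (13.08,4.60)
v2: (0,-3) → rotate → (-2.70493,1.29744) → ×s → (-7.57832,3.63499) → (-7.58,3.63)
v3: (1,-1.5) → rotate → (-1.78495,-0.25293) → ×s → (-5.00082,-0.70861) → (-5.00,-0.71)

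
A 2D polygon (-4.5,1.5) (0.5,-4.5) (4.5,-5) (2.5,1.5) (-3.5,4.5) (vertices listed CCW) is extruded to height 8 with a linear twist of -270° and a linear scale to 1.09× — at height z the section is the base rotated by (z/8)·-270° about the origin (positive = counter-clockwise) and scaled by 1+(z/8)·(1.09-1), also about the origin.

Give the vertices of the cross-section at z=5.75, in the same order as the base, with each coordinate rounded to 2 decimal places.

Cross-section at z=5.75: (4.26,-2.71) (0.65,4.78) (-3.35,6.33) (-2.97,-0.90) (2.45,-5.55)

t = z/height = 5.75/8 = 0.71875
s = 1 + (scale-1)·z/height = 1 + (1.09-1)·5.75/8 = 1.064688
θ = twist·z/height = -270°·5.75/8 = -194.0625° = -3.387030 rad
cos θ = -0.970031, sin θ = 0.242980 (intermediates below are computed at full precision and shown rounded to 5 d.p.)
v1: (-4.5,1.5) → rotate → (4.00067,-2.54846) → ×s → (4.25946,-2.71331) → (4.26,-2.71)
v2: (0.5,-4.5) → rotate → (0.60840,4.48663) → ×s → (0.64775,4.77686) → (0.65,4.78)
v3: (4.5,-5) → rotate → (-3.15024,5.94357) → ×s → (-3.35402,6.32804) → (-3.35,6.33)
v4: (2.5,1.5) → rotate → (-2.78955,-0.84760) → ×s → (-2.97000,-0.90243) → (-2.97,-0.90)
v5: (-3.5,4.5) → rotate → (2.30170,-5.21557) → ×s → (2.45059,-5.55295) → (2.45,-5.55)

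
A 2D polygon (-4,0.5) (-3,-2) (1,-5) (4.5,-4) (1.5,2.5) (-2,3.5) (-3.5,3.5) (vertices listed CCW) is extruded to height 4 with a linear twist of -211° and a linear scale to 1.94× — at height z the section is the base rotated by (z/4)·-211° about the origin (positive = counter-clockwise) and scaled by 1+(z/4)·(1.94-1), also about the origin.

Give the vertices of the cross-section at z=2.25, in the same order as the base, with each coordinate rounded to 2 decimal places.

Cross-section at z=2.25: (3.61,5.00) (-0.48,5.49) (-7.44,2.33) (-8.67,-3.10) (2.25,-3.85) (6.16,0.11) (7.26,2.13)

t = z/height = 2.25/4 = 0.5625
s = 1 + (scale-1)·z/height = 1 + (1.94-1)·2.25/4 = 1.528750
θ = twist·z/height = -211°·2.25/4 = -118.6875° = -2.071488 rad
cos θ = -0.480032, sin θ = -0.877251 (intermediates below are computed at full precision and shown rounded to 5 d.p.)
v1: (-4,0.5) → rotate → (2.35875,3.26899) → ×s → (3.60595,4.99746) → (3.61,5.00)
v2: (-3,-2) → rotate → (-0.31441,3.59182) → ×s → (-0.48065,5.49099) → (-0.48,5.49)
v3: (1,-5) → rotate → (-4.86629,1.52291) → ×s → (-7.43934,2.32815) → (-7.44,2.33)
v4: (4.5,-4) → rotate → (-5.66915,-2.02750) → ×s → (-8.66671,-3.09954) → (-8.67,-3.10)
v5: (1.5,2.5) → rotate → (1.47308,-2.51596) → ×s → (2.25197,-3.84627) → (2.25,-3.85)
v6: (-2,3.5) → rotate → (4.03044,0.07439) → ×s → (6.16154,0.11372) → (6.16,0.11)
v7: (-3.5,3.5) → rotate → (4.75049,1.39027) → ×s → (7.26231,2.12537) → (7.26,2.13)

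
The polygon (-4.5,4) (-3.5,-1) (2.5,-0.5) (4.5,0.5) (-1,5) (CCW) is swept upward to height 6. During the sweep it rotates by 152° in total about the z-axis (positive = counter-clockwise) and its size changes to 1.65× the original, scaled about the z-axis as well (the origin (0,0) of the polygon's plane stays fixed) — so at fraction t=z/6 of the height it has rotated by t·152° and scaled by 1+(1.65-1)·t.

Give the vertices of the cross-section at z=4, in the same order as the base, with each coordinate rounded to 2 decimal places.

Cross-section at z=4: (-4.35,-7.45) (2.39,-4.64) (0.00,3.65) (-1.97,6.18) (-6.75,-2.81)

t = z/height = 4/6 = 0.666667
s = 1 + (scale-1)·z/height = 1 + (1.65-1)·4/6 = 1.433333
θ = twist·z/height = 152°·4/6 = 101.3333° = 1.768600 rad
cos θ = -0.196517, sin θ = 0.980500 (intermediates below are computed at full precision and shown rounded to 5 d.p.)
v1: (-4.5,4) → rotate → (-3.03768,-5.19832) → ×s → (-4.35400,-7.45092) → (-4.35,-7.45)
v2: (-3.5,-1) → rotate → (1.66831,-3.23524) → ×s → (2.39124,-4.63717) → (2.39,-4.64)
v3: (2.5,-0.5) → rotate → (-0.00104,2.54951) → ×s → (-0.00149,3.65430) → (0.00,3.65)
v4: (4.5,0.5) → rotate → (-1.37457,4.31399) → ×s → (-1.97022,6.18339) → (-1.97,6.18)
v5: (-1,5) → rotate → (-4.70599,-1.96308) → ×s → (-6.74525,-2.81375) → (-6.75,-2.81)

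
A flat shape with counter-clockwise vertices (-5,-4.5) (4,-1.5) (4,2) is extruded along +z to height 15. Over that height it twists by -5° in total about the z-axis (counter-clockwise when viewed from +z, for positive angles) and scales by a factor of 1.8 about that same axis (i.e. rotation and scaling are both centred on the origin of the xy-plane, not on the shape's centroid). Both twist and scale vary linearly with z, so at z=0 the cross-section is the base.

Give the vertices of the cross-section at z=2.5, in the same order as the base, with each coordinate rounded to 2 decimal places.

Cross-section at z=2.5: (-5.74,-5.02) (4.51,-1.77) (4.57,2.20)

t = z/height = 2.5/15 = 0.166667
s = 1 + (scale-1)·z/height = 1 + (1.8-1)·2.5/15 = 1.133333
θ = twist·z/height = -5°·2.5/15 = -0.8333° = -0.014544 rad
cos θ = 0.999894, sin θ = -0.014544 (intermediates below are computed at full precision and shown rounded to 5 d.p.)
v1: (-5,-4.5) → rotate → (-5.06492,-4.42680) → ×s → (-5.74024,-5.01705) → (-5.74,-5.02)
v2: (4,-1.5) → rotate → (3.97776,-1.55802) → ×s → (4.50813,-1.76575) → (4.51,-1.77)
v3: (4,2) → rotate → (4.02866,1.94161) → ×s → (4.56582,2.20049) → (4.57,2.20)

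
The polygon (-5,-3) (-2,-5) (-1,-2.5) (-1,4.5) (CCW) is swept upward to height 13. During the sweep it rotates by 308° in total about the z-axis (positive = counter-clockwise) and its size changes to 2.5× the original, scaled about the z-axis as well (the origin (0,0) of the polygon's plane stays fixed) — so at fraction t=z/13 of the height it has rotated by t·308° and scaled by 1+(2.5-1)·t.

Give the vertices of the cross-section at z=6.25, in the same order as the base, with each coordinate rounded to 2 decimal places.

Cross-section at z=6.25: (10.03,-0.17) (7.47,5.48) (3.74,2.74) (-2.63,-7.48)

t = z/height = 6.25/13 = 0.480769
s = 1 + (scale-1)·z/height = 1 + (2.5-1)·6.25/13 = 1.721154
θ = twist·z/height = 308°·6.25/13 = 148.0769° = 2.584430 rad
cos θ = -0.848759, sin θ = 0.528780 (intermediates below are computed at full precision and shown rounded to 5 d.p.)
v1: (-5,-3) → rotate → (5.83013,-0.09762) → ×s → (10.03456,-0.16803) → (10.03,-0.17)
v2: (-2,-5) → rotate → (4.34142,3.18623) → ×s → (7.47225,5.48400) → (7.47,5.48)
v3: (-1,-2.5) → rotate → (2.17071,1.59312) → ×s → (3.73612,2.74200) → (3.74,2.74)
v4: (-1,4.5) → rotate → (-1.53075,-4.34819) → ×s → (-2.63466,-7.48391) → (-2.63,-7.48)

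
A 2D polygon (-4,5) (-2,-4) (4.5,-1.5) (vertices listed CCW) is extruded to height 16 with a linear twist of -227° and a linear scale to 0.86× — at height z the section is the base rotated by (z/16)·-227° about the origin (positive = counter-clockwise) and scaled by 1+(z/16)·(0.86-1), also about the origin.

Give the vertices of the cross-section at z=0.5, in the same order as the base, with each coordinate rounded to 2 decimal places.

Cross-section at z=0.5: (-3.34,5.43) (-2.47,-3.71) (4.26,-2.04)

t = z/height = 0.5/16 = 0.03125
s = 1 + (scale-1)·z/height = 1 + (0.86-1)·0.5/16 = 0.995625
θ = twist·z/height = -227°·0.5/16 = -7.0938° = -0.123809 rad
cos θ = 0.992345, sin θ = -0.123493 (intermediates below are computed at full precision and shown rounded to 5 d.p.)
v1: (-4,5) → rotate → (-3.35192,5.45570) → ×s → (-3.33725,5.43183) → (-3.34,5.43)
v2: (-2,-4) → rotate → (-2.47866,-3.72240) → ×s → (-2.46782,-3.70611) → (-2.47,-3.71)
v3: (4.5,-1.5) → rotate → (4.28031,-2.04424) → ×s → (4.26159,-2.03529) → (4.26,-2.04)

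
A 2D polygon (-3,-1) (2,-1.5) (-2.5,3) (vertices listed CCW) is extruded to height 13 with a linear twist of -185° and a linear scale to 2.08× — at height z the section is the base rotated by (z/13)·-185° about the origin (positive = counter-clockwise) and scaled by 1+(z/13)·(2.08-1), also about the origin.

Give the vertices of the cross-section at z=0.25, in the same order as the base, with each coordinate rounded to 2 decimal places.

t = z/height = 0.25/13 = 0.0192308
s = 1 + (scale-1)·z/height = 1 + (2.08-1)·0.25/13 = 1.020769
θ = twist·z/height = -185°·0.25/13 = -3.5577° = -0.062093 rad
cos θ = 0.998073, sin θ = -0.062054 (intermediates below are computed at full precision and shown rounded to 5 d.p.)
v1: (-3,-1) → rotate → (-3.05627,-0.81191) → ×s → (-3.11975,-0.82877) → (-3.12,-0.83)
v2: (2,-1.5) → rotate → (1.90307,-1.62122) → ×s → (1.94259,-1.65489) → (1.94,-1.65)
v3: (-2.5,3) → rotate → (-2.30902,3.14935) → ×s → (-2.35698,3.21476) → (-2.36,3.21)

Cross-section at z=0.25: (-3.12,-0.83) (1.94,-1.65) (-2.36,3.21)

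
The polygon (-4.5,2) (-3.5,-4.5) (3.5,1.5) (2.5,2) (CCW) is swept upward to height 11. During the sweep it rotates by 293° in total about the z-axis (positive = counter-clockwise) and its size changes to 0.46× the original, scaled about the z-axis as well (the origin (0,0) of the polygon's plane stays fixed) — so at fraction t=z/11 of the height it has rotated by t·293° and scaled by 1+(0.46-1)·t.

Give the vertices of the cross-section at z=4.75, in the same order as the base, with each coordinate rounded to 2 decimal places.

Cross-section at z=4.75: (0.82,-3.69) (4.37,-0.10) (-2.52,1.47) (-2.37,0.63)

t = z/height = 4.75/11 = 0.431818
s = 1 + (scale-1)·z/height = 1 + (0.46-1)·4.75/11 = 0.766818
θ = twist·z/height = 293°·4.75/11 = 126.5227° = 2.208238 rad
cos θ = -0.595142, sin θ = 0.803621 (intermediates below are computed at full precision and shown rounded to 5 d.p.)
v1: (-4.5,2) → rotate → (1.07090,-4.80658) → ×s → (0.82118,-3.68577) → (0.82,-3.69)
v2: (-3.5,-4.5) → rotate → (5.69929,-0.13454) → ×s → (4.37032,-0.10316) → (4.37,-0.10)
v3: (3.5,1.5) → rotate → (-3.28843,1.91996) → ×s → (-2.52163,1.47226) → (-2.52,1.47)
v4: (2.5,2) → rotate → (-3.09510,0.81877) → ×s → (-2.37338,0.62785) → (-2.37,0.63)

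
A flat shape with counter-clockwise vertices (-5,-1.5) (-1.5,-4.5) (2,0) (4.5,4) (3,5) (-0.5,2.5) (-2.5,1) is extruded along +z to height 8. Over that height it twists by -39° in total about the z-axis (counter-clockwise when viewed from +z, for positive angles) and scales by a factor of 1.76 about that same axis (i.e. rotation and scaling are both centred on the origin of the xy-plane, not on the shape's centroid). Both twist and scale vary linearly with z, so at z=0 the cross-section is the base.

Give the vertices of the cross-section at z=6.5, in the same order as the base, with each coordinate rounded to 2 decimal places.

Cross-section at z=6.5: (-8.16,2.18) (-5.89,-4.92) (2.75,-1.70) (9.59,1.68) (8.38,4.33) (1.44,3.87) (-2.59,3.50)

t = z/height = 6.5/8 = 0.8125
s = 1 + (scale-1)·z/height = 1 + (1.76-1)·6.5/8 = 1.617500
θ = twist·z/height = -39°·6.5/8 = -31.6875° = -0.553051 rad
cos θ = 0.850926, sin θ = -0.525286 (intermediates below are computed at full precision and shown rounded to 5 d.p.)
v1: (-5,-1.5) → rotate → (-5.04256,1.35004) → ×s → (-8.15634,2.18369) → (-8.16,2.18)
v2: (-1.5,-4.5) → rotate → (-3.64018,-3.04124) → ×s → (-5.88798,-4.91920) → (-5.89,-4.92)
v3: (2,0) → rotate → (1.70185,-1.05057) → ×s → (2.75274,-1.69930) → (2.75,-1.70)
v4: (4.5,4) → rotate → (5.93031,1.03992) → ×s → (9.59228,1.68206) → (9.59,1.68)
v5: (3,5) → rotate → (5.17921,2.67877) → ×s → (8.37737,4.33291) → (8.38,4.33)
v6: (-0.5,2.5) → rotate → (0.88775,2.38996) → ×s → (1.43594,3.86576) → (1.44,3.87)
v7: (-2.5,1) → rotate → (-1.60203,2.16414) → ×s → (-2.59128,3.50050) → (-2.59,3.50)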